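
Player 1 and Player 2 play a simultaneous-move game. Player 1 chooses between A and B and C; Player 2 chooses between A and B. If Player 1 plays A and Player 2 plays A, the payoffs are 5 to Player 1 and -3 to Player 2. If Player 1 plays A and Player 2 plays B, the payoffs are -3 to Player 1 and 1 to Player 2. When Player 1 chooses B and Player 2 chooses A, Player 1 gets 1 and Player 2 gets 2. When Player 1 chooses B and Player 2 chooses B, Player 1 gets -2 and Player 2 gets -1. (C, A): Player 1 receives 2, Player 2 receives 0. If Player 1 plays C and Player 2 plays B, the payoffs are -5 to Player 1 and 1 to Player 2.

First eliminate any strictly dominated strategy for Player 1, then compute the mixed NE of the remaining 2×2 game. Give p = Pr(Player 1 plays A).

p = 3/7

Player 1's strategy C is strictly dominated by A: 5 > 2 and -3 > -5. Eliminate C.
For Player 2 to be willing to mix, Player 2 must be indifferent between A and B, which pins down Player 1's mix.
  Player 2's expected payoff from A: p·(-3) + (1−p)·2 = -5p + 2
  Player 2's expected payoff from B: p·1 + (1−p)·(-1) = 2p - 1
  -5p + 2 = 2p - 1  ⇒  -7p = -3  ⇒  p = 3/7.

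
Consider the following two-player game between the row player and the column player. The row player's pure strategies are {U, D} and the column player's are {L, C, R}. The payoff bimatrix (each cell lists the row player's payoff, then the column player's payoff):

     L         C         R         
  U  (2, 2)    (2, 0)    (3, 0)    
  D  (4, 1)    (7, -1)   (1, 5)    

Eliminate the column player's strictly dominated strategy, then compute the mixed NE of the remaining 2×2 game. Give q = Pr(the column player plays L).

q = 1/2

The column player's strategy C is strictly dominated by L: 2 > 0 and 1 > -1. Eliminate C.
The row player's indifference between U and D determines the column player's mixing probability q:
  the row player's expected payoff from U: q·2 + (1−q)·3 = -q + 3
  the row player's expected payoff from D: q·4 + (1−q)·1 = 3q + 1
  -q + 3 = 3q + 1  ⇒  -4q = -2  ⇒  q = 1/2.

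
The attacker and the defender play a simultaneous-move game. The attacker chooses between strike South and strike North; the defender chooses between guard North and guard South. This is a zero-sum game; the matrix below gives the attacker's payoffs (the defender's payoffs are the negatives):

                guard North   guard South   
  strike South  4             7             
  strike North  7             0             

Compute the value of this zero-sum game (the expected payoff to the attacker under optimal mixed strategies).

v = 49/10

In a mixed equilibrium the attacker is indifferent between strike South and strike North; this condition fixes q.
  the attacker's expected payoff from strike South: q·4 + (1−q)·7 = -3q + 7
  the attacker's expected payoff from strike North: q·7 + (1−q)·0 = 7q
  -3q + 7 = 7q  ⇒  -10q = -7  ⇒  q = 7/10.
The value is the attacker's expected payoff against this mix (using strike South): (7/10)·4 + (3/10)·7 = 49/10.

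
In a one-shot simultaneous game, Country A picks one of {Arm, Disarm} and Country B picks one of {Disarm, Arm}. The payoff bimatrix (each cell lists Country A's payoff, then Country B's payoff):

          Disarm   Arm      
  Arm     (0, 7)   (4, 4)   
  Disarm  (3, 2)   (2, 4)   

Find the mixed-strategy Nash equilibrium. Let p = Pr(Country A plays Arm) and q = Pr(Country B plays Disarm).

For Country B to be willing to mix, Country B must be indifferent between Disarm and Arm, which pins down Country A's mix.
  Country B's payoff to Disarm: p·7 + (1−p)·2 = 5p + 2
  Country B's payoff to Arm: p·4 + (1−p)·4 = 4
  5p + 2 = 4  ⇒  5p = 2  ⇒  p = 2/5.
In a mixed equilibrium Country A is indifferent between Arm and Disarm; this condition fixes q.
  Country A's expected payoff from Arm: q·0 + (1−q)·4 = -4q + 4
  Country A's expected payoff from Disarm: q·3 + (1−q)·2 = q + 2
  -4q + 4 = q + 2  ⇒  -5q = -2  ⇒  q = 2/5.

p = 2/5, q = 2/5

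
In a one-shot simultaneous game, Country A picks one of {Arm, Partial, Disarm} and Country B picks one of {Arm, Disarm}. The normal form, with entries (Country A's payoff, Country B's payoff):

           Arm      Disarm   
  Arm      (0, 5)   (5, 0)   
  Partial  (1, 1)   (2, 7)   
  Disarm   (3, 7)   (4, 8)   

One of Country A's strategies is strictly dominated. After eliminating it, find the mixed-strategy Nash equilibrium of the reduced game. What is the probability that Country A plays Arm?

Country A's strategy Partial is strictly dominated by Disarm: 3 > 1 and 4 > 2. Eliminate Partial.
Country B's indifference between Arm and Disarm determines Country A's mixing probability p:
  Country B's payoff from Arm: p·5 + (1−p)·7 = -2p + 7
  Country B's payoff from Disarm: p·0 + (1−p)·8 = -8p + 8
  -2p + 7 = -8p + 8  ⇒  6p = 1  ⇒  p = 1/6.

p = 1/6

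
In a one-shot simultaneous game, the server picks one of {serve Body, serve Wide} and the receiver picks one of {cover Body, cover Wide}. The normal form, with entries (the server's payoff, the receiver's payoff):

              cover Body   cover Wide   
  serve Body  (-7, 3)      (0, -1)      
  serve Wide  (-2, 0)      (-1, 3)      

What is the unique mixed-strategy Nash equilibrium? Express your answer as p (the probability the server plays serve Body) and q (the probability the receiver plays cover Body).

Set the receiver's expected payoff from cover Body equal to that from cover Wide:
  the receiver's expected payoff from cover Body: p·3 + (1−p)·0 = 3p
  the receiver's expected payoff from cover Wide: p·(-1) + (1−p)·3 = -4p + 3
  3p = -4p + 3  ⇒  7p = 3  ⇒  p = 3/7.
The receiver's mix must leave the server indifferent between serve Body and serve Wide.
  the server's payoff to serve Body: q·(-7) + (1−q)·0 = -7q
  the server's payoff to serve Wide: q·(-2) + (1−q)·(-1) = -q - 1
  -7q = -q - 1  ⇒  -6q = -1  ⇒  q = 1/6.

p = 3/7, q = 1/6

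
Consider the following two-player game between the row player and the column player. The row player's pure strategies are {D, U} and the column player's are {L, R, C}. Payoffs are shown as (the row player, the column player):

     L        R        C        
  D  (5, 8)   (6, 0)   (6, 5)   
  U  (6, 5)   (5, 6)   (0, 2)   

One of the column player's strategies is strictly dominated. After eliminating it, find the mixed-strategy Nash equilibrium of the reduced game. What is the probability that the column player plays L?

The column player's strategy C is strictly dominated by L: 8 > 5 and 5 > 2. Eliminate C.
The row player's indifference between D and U determines the column player's mixing probability q:
  the row player's payoff to D: q·5 + (1−q)·6 = -q + 6
  the row player's payoff to U: q·6 + (1−q)·5 = q + 5
  -q + 6 = q + 5  ⇒  -2q = -1  ⇒  q = 1/2.

q = 1/2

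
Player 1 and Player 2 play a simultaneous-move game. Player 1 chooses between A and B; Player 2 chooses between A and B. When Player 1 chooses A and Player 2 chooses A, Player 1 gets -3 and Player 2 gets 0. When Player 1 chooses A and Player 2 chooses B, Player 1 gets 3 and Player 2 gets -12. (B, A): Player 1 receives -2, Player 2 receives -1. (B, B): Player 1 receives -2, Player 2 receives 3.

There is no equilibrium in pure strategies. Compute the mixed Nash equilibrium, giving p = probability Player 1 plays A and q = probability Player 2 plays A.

p = 1/4, q = 5/6

For Player 2 to be willing to mix, Player 2 must be indifferent between A and B, which pins down Player 1's mix.
  Player 2's payoff to A: p·0 + (1−p)·(-1) = p - 1
  Player 2's payoff to B: p·(-12) + (1−p)·3 = -15p + 3
  p - 1 = -15p + 3  ⇒  16p = 4  ⇒  p = 1/4.
For Player 1 to be willing to mix, Player 1 must be indifferent between A and B, which pins down Player 2's mix.
  Player 1's payoff from A: q·(-3) + (1−q)·3 = -6q + 3
  Player 1's payoff from B: q·(-2) + (1−q)·(-2) = -2
  -6q + 3 = -2  ⇒  -6q = -5  ⇒  q = 5/6.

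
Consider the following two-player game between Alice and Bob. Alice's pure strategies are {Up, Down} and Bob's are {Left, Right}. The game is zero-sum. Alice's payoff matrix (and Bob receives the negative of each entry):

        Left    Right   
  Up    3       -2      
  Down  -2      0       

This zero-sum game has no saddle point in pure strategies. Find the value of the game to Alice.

v = -4/7

In a mixed equilibrium Alice is indifferent between Up and Down; this condition fixes q.
  Alice's payoff to Up: q·3 + (1−q)·(-2) = 5q - 2
  Alice's payoff to Down: q·(-2) + (1−q)·0 = -2q
  5q - 2 = -2q  ⇒  7q = 2  ⇒  q = 2/7.
The value is Alice's expected payoff against this mix (using Up): (2/7)·3 + (5/7)·(-2) = -4/7.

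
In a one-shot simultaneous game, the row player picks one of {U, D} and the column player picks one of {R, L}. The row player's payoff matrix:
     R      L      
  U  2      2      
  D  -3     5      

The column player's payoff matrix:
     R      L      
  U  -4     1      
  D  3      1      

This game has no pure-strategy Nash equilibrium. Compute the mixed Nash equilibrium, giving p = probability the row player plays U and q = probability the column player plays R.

For the column player to be willing to mix, the column player must be indifferent between R and L, which pins down the row player's mix.
  the column player's payoff from R: p·(-4) + (1−p)·3 = -7p + 3
  the column player's payoff from L: p·1 + (1−p)·1 = 1
  -7p + 3 = 1  ⇒  -7p = -2  ⇒  p = 2/7.
The column player's mix must leave the row player indifferent between U and D.
  the row player's payoff to U: q·2 + (1−q)·2 = 2
  the row player's payoff to D: q·(-3) + (1−q)·5 = -8q + 5
  2 = -8q + 5  ⇒  8q = 3  ⇒  q = 3/8.

p = 2/7, q = 3/8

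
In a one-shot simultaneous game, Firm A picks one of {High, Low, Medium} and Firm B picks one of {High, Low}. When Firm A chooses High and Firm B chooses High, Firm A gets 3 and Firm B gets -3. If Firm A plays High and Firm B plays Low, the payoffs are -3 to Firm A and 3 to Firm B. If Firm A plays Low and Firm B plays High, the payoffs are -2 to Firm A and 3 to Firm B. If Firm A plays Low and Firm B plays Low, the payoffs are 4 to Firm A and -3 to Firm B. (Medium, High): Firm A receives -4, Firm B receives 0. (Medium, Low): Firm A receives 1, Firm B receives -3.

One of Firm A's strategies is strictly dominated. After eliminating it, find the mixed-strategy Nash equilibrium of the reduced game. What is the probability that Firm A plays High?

p = 1/2

Firm A's strategy Medium is strictly dominated by Low: -2 > -4 and 4 > 1. Eliminate Medium.
For Firm B to be willing to mix, Firm B must be indifferent between High and Low, which pins down Firm A's mix.
  Firm B's expected payoff from High: p·(-3) + (1−p)·3 = -6p + 3
  Firm B's expected payoff from Low: p·3 + (1−p)·(-3) = 6p - 3
  -6p + 3 = 6p - 3  ⇒  -12p = -6  ⇒  p = 1/2.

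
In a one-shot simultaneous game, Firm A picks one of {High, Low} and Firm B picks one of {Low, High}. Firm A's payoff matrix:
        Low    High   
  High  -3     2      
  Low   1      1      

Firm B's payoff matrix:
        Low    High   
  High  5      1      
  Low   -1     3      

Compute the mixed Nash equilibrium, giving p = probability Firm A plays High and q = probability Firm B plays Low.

For Firm B to be willing to mix, Firm B must be indifferent between Low and High, which pins down Firm A's mix.
  Firm B's expected payoff from Low: p·5 + (1−p)·(-1) = 6p - 1
  Firm B's expected payoff from High: p·1 + (1−p)·3 = -2p + 3
  6p - 1 = -2p + 3  ⇒  8p = 4  ⇒  p = 1/2.
Firm A's indifference between High and Low determines Firm B's mixing probability q:
  Firm A's payoff from High: q·(-3) + (1−q)·2 = -5q + 2
  Firm A's payoff from Low: q·1 + (1−q)·1 = 1
  -5q + 2 = 1  ⇒  -5q = -1  ⇒  q = 1/5.

p = 1/2, q = 1/5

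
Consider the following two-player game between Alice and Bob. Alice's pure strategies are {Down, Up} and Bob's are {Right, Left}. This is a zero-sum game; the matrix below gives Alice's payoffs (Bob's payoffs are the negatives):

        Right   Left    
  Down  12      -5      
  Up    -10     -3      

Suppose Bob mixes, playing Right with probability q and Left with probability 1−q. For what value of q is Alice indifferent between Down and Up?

q = 1/12

In a mixed equilibrium Alice is indifferent between Down and Up; this condition fixes q.
  Alice's payoff to Down: q·12 + (1−q)·(-5) = 17q - 5
  Alice's payoff to Up: q·(-10) + (1−q)·(-3) = -7q - 3
  17q - 5 = -7q - 3  ⇒  24q = 2  ⇒  q = 1/12.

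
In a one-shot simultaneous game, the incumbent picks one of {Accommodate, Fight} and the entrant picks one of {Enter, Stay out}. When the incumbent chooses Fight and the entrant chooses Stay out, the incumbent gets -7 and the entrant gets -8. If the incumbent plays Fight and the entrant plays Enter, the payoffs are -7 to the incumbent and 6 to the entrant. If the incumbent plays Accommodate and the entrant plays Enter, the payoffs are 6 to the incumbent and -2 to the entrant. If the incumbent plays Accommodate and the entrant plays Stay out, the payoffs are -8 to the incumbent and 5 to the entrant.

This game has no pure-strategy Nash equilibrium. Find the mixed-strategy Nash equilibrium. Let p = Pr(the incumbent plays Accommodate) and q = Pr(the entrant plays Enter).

In a mixed equilibrium the entrant is indifferent between Enter and Stay out; this condition fixes p.
  the entrant's payoff from Enter: p·(-2) + (1−p)·6 = -8p + 6
  the entrant's payoff from Stay out: p·5 + (1−p)·(-8) = 13p - 8
  -8p + 6 = 13p - 8  ⇒  -21p = -14  ⇒  p = 2/3.
Set the incumbent's expected payoff from Accommodate equal to that from Fight:
  the incumbent's payoff from Accommodate: q·6 + (1−q)·(-8) = 14q - 8
  the incumbent's payoff from Fight: q·(-7) + (1−q)·(-7) = -7
  14q - 8 = -7  ⇒  14q = 1  ⇒  q = 1/14.

p = 2/3, q = 1/14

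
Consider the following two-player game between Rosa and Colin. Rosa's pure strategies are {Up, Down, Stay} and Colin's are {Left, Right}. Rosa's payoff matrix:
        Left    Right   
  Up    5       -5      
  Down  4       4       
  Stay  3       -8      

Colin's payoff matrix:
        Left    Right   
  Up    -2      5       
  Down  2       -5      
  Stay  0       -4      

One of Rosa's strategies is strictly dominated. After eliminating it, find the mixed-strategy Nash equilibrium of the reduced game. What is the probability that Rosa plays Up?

p = 1/2

Rosa's strategy Stay is strictly dominated by Up: 5 > 3 and -5 > -8. Eliminate Stay.
Colin's indifference between Left and Right determines Rosa's mixing probability p:
  Colin's expected payoff from Left: p·(-2) + (1−p)·2 = -4p + 2
  Colin's expected payoff from Right: p·5 + (1−p)·(-5) = 10p - 5
  -4p + 2 = 10p - 5  ⇒  -14p = -7  ⇒  p = 1/2.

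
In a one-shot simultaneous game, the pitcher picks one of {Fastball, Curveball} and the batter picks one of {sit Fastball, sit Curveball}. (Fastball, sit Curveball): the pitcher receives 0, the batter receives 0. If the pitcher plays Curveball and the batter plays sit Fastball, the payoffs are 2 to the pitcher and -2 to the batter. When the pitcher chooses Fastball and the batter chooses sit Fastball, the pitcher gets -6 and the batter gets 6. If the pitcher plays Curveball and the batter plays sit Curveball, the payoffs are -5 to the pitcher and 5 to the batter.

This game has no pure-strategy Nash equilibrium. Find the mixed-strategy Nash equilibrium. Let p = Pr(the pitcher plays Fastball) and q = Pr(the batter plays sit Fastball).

For the batter to be willing to mix, the batter must be indifferent between sit Fastball and sit Curveball, which pins down the pitcher's mix.
  the batter's payoff from sit Fastball: p·6 + (1−p)·(-2) = 8p - 2
  the batter's payoff from sit Curveball: p·0 + (1−p)·5 = -5p + 5
  8p - 2 = -5p + 5  ⇒  13p = 7  ⇒  p = 7/13.
The pitcher's indifference between Fastball and Curveball determines the batter's mixing probability q:
  the pitcher's payoff from Fastball: q·(-6) + (1−q)·0 = -6q
  the pitcher's payoff from Curveball: q·2 + (1−q)·(-5) = 7q - 5
  -6q = 7q - 5  ⇒  -13q = -5  ⇒  q = 5/13.

p = 7/13, q = 5/13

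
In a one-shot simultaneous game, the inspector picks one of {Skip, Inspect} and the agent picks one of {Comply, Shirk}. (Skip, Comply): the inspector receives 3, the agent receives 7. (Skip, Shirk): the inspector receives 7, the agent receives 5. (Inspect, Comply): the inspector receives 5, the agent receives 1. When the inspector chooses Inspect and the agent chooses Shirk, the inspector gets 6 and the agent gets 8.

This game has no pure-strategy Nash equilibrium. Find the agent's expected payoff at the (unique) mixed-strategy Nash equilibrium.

The agent's indifference between Comply and Shirk determines the inspector's mixing probability p:
  the agent's expected payoff from Comply: p·7 + (1−p)·1 = 6p + 1
  the agent's expected payoff from Shirk: p·5 + (1−p)·8 = -3p + 8
  6p + 1 = -3p + 8  ⇒  9p = 7  ⇒  p = 7/9.
At equilibrium the agent is indifferent across columns, so the agent's payoff equals the payoff from Comply: (7/9)·7 + (2/9)·1 = 17/3.

17/3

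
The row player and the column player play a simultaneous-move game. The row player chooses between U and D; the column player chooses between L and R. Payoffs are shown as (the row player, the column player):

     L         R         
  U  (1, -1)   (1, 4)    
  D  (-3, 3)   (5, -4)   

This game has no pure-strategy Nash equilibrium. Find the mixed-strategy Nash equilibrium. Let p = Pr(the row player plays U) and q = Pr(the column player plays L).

p = 7/12, q = 1/2

For the column player to be willing to mix, the column player must be indifferent between L and R, which pins down the row player's mix.
  the column player's expected payoff from L: p·(-1) + (1−p)·3 = -4p + 3
  the column player's expected payoff from R: p·4 + (1−p)·(-4) = 8p - 4
  -4p + 3 = 8p - 4  ⇒  -12p = -7  ⇒  p = 7/12.
Set the row player's expected payoff from U equal to that from D:
  the row player's expected payoff from U: q·1 + (1−q)·1 = 1
  the row player's expected payoff from D: q·(-3) + (1−q)·5 = -8q + 5
  1 = -8q + 5  ⇒  8q = 4  ⇒  q = 1/2.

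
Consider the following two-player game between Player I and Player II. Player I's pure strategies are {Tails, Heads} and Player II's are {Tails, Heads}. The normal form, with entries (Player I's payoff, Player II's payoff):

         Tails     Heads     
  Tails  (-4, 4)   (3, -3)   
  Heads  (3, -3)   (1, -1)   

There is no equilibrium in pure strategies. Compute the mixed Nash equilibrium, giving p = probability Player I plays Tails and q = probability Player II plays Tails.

Player I's mix must leave Player II indifferent between Tails and Heads.
  Player II's payoff from Tails: p·4 + (1−p)·(-3) = 7p - 3
  Player II's payoff from Heads: p·(-3) + (1−p)·(-1) = -2p - 1
  7p - 3 = -2p - 1  ⇒  9p = 2  ⇒  p = 2/9.
Player II's mix must leave Player I indifferent between Tails and Heads.
  Player I's expected payoff from Tails: q·(-4) + (1−q)·3 = -7q + 3
  Player I's expected payoff from Heads: q·3 + (1−q)·1 = 2q + 1
  -7q + 3 = 2q + 1  ⇒  -9q = -2  ⇒  q = 2/9.

p = 2/9, q = 2/9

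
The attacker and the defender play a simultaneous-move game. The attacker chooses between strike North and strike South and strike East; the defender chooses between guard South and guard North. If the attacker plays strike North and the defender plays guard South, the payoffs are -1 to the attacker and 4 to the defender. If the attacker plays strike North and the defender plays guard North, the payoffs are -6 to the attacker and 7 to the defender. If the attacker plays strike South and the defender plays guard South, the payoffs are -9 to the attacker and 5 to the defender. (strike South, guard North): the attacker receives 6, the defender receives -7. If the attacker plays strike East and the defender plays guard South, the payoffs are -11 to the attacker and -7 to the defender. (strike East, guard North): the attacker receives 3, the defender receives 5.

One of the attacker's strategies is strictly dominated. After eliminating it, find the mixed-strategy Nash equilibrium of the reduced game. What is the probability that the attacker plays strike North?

p = 4/5

The attacker's strategy strike East is strictly dominated by strike South: -9 > -11 and 6 > 3. Eliminate strike East.
The attacker's mix must leave the defender indifferent between guard South and guard North.
  the defender's payoff to guard South: p·4 + (1−p)·5 = -p + 5
  the defender's payoff to guard North: p·7 + (1−p)·(-7) = 14p - 7
  -p + 5 = 14p - 7  ⇒  -15p = -12  ⇒  p = 4/5.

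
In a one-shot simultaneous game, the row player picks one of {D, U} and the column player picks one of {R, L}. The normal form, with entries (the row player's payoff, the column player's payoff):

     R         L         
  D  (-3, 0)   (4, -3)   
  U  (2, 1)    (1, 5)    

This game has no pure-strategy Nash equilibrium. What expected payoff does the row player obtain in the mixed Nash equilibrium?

The column player's mix must leave the row player indifferent between D and U.
  the row player's expected payoff from D: q·(-3) + (1−q)·4 = -7q + 4
  the row player's expected payoff from U: q·2 + (1−q)·1 = q + 1
  -7q + 4 = q + 1  ⇒  -8q = -3  ⇒  q = 3/8.
At equilibrium the row player is indifferent across rows, so the row player's payoff equals the payoff from D: (3/8)·(-3) + (5/8)·4 = 11/8.

11/8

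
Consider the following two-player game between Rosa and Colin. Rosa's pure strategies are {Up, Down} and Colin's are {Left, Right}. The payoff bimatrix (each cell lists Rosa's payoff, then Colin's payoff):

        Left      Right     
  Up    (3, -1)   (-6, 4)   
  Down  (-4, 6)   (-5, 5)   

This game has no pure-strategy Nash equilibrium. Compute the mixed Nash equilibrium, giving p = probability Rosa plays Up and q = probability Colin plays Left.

p = 1/6, q = 1/8

Set Colin's expected payoff from Left equal to that from Right:
  Colin's payoff from Left: p·(-1) + (1−p)·6 = -7p + 6
  Colin's payoff from Right: p·4 + (1−p)·5 = -p + 5
  -7p + 6 = -p + 5  ⇒  -6p = -1  ⇒  p = 1/6.
Set Rosa's expected payoff from Up equal to that from Down:
  Rosa's payoff from Up: q·3 + (1−q)·(-6) = 9q - 6
  Rosa's payoff from Down: q·(-4) + (1−q)·(-5) = q - 5
  9q - 6 = q - 5  ⇒  8q = 1  ⇒  q = 1/8.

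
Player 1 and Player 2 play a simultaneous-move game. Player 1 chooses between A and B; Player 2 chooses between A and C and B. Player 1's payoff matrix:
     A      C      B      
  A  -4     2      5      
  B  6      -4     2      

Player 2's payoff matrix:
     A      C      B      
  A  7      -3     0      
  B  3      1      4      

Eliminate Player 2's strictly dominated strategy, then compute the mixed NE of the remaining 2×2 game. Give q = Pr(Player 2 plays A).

Player 2's strategy C is strictly dominated by B: 0 > -3 and 4 > 1. Eliminate C.
Player 1's indifference between A and B determines Player 2's mixing probability q:
  Player 1's payoff from A: q·(-4) + (1−q)·5 = -9q + 5
  Player 1's payoff from B: q·6 + (1−q)·2 = 4q + 2
  -9q + 5 = 4q + 2  ⇒  -13q = -3  ⇒  q = 3/13.

q = 3/13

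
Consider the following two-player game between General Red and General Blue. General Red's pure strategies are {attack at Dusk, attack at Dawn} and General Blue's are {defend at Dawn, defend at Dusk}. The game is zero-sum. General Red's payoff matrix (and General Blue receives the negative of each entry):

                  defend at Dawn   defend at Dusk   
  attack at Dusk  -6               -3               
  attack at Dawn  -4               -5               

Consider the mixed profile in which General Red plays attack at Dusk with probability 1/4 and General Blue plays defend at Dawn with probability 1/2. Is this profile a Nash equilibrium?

Check General Blue's indifference given General Red's mix p = 1/4:
  payoff from defend at Dawn = 9/2; payoff from defend at Dusk = 9/2 — equal.
Check General Red's indifference given General Blue's mix q = 1/2:
  payoff from attack at Dusk = -9/2; payoff from attack at Dawn = -9/2 — equal.
Both players are indifferent, so neither can profitably deviate.

Yes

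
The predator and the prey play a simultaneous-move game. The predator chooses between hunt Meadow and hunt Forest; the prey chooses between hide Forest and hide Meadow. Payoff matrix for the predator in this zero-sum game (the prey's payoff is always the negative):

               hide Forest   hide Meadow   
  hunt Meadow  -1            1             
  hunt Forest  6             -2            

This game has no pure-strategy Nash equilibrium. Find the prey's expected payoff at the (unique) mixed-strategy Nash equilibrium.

The predator's mix must leave the prey indifferent between hide Forest and hide Meadow.
  the prey's payoff to hide Forest: p·1 + (1−p)·(-6) = 7p - 6
  the prey's payoff to hide Meadow: p·(-1) + (1−p)·2 = -3p + 2
  7p - 6 = -3p + 2  ⇒  10p = 8  ⇒  p = 4/5.
At equilibrium the prey is indifferent across columns, so the prey's payoff equals the payoff from hide Forest: (4/5)·1 + (1/5)·(-6) = -2/5.

-2/5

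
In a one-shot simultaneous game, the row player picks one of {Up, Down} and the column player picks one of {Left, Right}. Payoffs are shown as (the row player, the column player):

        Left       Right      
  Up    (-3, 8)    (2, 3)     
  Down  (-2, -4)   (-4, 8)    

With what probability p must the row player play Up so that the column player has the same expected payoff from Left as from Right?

p = 12/17

The column player's indifference between Left and Right determines the row player's mixing probability p:
  the column player's payoff to Left: p·8 + (1−p)·(-4) = 12p - 4
  the column player's payoff to Right: p·3 + (1−p)·8 = -5p + 8
  12p - 4 = -5p + 8  ⇒  17p = 12  ⇒  p = 12/17.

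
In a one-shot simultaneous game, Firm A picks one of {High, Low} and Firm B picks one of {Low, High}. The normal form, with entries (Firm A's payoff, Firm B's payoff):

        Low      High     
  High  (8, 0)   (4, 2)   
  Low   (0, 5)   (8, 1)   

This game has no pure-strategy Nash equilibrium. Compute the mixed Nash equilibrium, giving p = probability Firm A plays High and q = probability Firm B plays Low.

p = 2/3, q = 1/3

In a mixed equilibrium Firm B is indifferent between Low and High; this condition fixes p.
  Firm B's payoff to Low: p·0 + (1−p)·5 = -5p + 5
  Firm B's payoff to High: p·2 + (1−p)·1 = p + 1
  -5p + 5 = p + 1  ⇒  -6p = -4  ⇒  p = 2/3.
For Firm A to be willing to mix, Firm A must be indifferent between High and Low, which pins down Firm B's mix.
  Firm A's expected payoff from High: q·8 + (1−q)·4 = 4q + 4
  Firm A's expected payoff from Low: q·0 + (1−q)·8 = -8q + 8
  4q + 4 = -8q + 8  ⇒  12q = 4  ⇒  q = 1/3.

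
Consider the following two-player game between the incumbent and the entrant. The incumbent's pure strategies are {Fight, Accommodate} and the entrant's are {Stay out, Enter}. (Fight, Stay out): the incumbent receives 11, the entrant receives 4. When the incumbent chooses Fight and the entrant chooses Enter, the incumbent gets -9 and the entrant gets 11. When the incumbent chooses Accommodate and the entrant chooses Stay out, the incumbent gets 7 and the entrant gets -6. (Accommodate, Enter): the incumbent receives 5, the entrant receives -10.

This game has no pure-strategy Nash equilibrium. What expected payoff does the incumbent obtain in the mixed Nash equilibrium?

The incumbent's indifference between Fight and Accommodate determines the entrant's mixing probability q:
  the incumbent's expected payoff from Fight: q·11 + (1−q)·(-9) = 20q - 9
  the incumbent's expected payoff from Accommodate: q·7 + (1−q)·5 = 2q + 5
  20q - 9 = 2q + 5  ⇒  18q = 14  ⇒  q = 7/9.
At equilibrium the incumbent is indifferent across rows, so the incumbent's payoff equals the payoff from Fight: (7/9)·11 + (2/9)·(-9) = 59/9.

59/9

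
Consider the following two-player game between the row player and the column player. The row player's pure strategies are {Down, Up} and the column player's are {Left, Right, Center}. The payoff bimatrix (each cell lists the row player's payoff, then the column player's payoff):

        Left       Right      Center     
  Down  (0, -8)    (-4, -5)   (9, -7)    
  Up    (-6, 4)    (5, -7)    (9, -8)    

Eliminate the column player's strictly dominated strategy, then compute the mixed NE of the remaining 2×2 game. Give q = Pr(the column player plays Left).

The column player's strategy Center is strictly dominated by Right: -5 > -7 and -7 > -8. Eliminate Center.
Set the row player's expected payoff from Down equal to that from Up:
  the row player's expected payoff from Down: q·0 + (1−q)·(-4) = 4q - 4
  the row player's expected payoff from Up: q·(-6) + (1−q)·5 = -11q + 5
  4q - 4 = -11q + 5  ⇒  15q = 9  ⇒  q = 3/5.

q = 3/5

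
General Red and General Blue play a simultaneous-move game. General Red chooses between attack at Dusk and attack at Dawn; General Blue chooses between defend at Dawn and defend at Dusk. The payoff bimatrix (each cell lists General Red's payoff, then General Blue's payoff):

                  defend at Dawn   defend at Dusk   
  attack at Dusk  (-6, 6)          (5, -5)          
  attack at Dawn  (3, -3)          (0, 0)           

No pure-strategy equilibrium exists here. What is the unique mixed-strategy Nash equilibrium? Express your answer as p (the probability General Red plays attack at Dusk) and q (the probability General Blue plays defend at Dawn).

p = 3/14, q = 5/14

For General Blue to be willing to mix, General Blue must be indifferent between defend at Dawn and defend at Dusk, which pins down General Red's mix.
  General Blue's expected payoff from defend at Dawn: p·6 + (1−p)·(-3) = 9p - 3
  General Blue's expected payoff from defend at Dusk: p·(-5) + (1−p)·0 = -5p
  9p - 3 = -5p  ⇒  14p = 3  ⇒  p = 3/14.
In a mixed equilibrium General Red is indifferent between attack at Dusk and attack at Dawn; this condition fixes q.
  General Red's expected payoff from attack at Dusk: q·(-6) + (1−q)·5 = -11q + 5
  General Red's expected payoff from attack at Dawn: q·3 + (1−q)·0 = 3q
  -11q + 5 = 3q  ⇒  -14q = -5  ⇒  q = 5/14.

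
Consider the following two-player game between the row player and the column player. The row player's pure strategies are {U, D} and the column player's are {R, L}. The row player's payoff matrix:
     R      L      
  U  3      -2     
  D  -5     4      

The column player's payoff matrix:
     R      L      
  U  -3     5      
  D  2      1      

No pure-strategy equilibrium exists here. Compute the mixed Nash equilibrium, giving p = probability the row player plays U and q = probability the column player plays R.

p = 1/9, q = 3/7

For the column player to be willing to mix, the column player must be indifferent between R and L, which pins down the row player's mix.
  the column player's expected payoff from R: p·(-3) + (1−p)·2 = -5p + 2
  the column player's expected payoff from L: p·5 + (1−p)·1 = 4p + 1
  -5p + 2 = 4p + 1  ⇒  -9p = -1  ⇒  p = 1/9.
The column player's mix must leave the row player indifferent between U and D.
  the row player's payoff to U: q·3 + (1−q)·(-2) = 5q - 2
  the row player's payoff to D: q·(-5) + (1−q)·4 = -9q + 4
  5q - 2 = -9q + 4  ⇒  14q = 6  ⇒  q = 3/7.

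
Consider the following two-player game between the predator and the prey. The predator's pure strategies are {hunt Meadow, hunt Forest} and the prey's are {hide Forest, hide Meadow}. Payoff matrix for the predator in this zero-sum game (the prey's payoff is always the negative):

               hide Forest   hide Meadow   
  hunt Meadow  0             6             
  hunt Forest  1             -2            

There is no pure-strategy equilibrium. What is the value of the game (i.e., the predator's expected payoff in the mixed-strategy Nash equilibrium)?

v = 2/3

The prey's mix must leave the predator indifferent between hunt Meadow and hunt Forest.
  the predator's payoff to hunt Meadow: q·0 + (1−q)·6 = -6q + 6
  the predator's payoff to hunt Forest: q·1 + (1−q)·(-2) = 3q - 2
  -6q + 6 = 3q - 2  ⇒  -9q = -8  ⇒  q = 8/9.
The value is the predator's expected payoff against this mix (using hunt Meadow): (8/9)·0 + (1/9)·6 = 2/3.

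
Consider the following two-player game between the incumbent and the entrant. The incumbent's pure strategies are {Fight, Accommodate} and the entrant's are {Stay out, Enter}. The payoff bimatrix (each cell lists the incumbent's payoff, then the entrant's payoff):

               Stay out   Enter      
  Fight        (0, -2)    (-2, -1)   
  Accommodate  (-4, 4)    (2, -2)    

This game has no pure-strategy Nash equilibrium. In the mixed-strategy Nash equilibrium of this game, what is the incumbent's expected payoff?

-1

In a mixed equilibrium the incumbent is indifferent between Fight and Accommodate; this condition fixes q.
  the incumbent's payoff to Fight: q·0 + (1−q)·(-2) = 2q - 2
  the incumbent's payoff to Accommodate: q·(-4) + (1−q)·2 = -6q + 2
  2q - 2 = -6q + 2  ⇒  8q = 4  ⇒  q = 1/2.
At equilibrium the incumbent is indifferent across rows, so the incumbent's payoff equals the payoff from Fight: (1/2)·0 + (1/2)·(-2) = -1.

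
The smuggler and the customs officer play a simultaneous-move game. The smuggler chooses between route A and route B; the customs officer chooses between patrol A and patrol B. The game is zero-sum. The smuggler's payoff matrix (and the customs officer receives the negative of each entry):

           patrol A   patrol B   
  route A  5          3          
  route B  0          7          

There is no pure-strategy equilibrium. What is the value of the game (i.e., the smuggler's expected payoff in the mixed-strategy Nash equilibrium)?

Set the smuggler's expected payoff from route A equal to that from route B:
  the smuggler's payoff to route A: q·5 + (1−q)·3 = 2q + 3
  the smuggler's payoff to route B: q·0 + (1−q)·7 = -7q + 7
  2q + 3 = -7q + 7  ⇒  9q = 4  ⇒  q = 4/9.
The value is the smuggler's expected payoff against this mix (using route A): (4/9)·5 + (5/9)·3 = 35/9.

v = 35/9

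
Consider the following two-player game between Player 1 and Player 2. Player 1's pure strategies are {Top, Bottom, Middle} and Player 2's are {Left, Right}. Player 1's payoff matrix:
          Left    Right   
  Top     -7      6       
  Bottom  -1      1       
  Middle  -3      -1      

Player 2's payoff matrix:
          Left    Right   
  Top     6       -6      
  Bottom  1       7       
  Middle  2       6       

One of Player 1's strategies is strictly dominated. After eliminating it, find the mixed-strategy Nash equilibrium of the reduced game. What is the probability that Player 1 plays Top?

Player 1's strategy Middle is strictly dominated by Bottom: -1 > -3 and 1 > -1. Eliminate Middle.
For Player 2 to be willing to mix, Player 2 must be indifferent between Left and Right, which pins down Player 1's mix.
  Player 2's expected payoff from Left: p·6 + (1−p)·1 = 5p + 1
  Player 2's expected payoff from Right: p·(-6) + (1−p)·7 = -13p + 7
  5p + 1 = -13p + 7  ⇒  18p = 6  ⇒  p = 1/3.

p = 1/3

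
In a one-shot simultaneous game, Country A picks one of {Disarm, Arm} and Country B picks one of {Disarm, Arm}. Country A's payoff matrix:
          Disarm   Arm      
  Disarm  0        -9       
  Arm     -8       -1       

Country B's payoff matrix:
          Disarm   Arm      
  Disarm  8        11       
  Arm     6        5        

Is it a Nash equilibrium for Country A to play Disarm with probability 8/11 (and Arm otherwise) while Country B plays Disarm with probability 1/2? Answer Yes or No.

Given Country A's mix p = 8/11, Country B's payoff from Disarm is 82/11 but from Arm is 103/11. Country B strictly prefers Arm, so Country B would not mix.
So the proposed profile is not a Nash equilibrium.

No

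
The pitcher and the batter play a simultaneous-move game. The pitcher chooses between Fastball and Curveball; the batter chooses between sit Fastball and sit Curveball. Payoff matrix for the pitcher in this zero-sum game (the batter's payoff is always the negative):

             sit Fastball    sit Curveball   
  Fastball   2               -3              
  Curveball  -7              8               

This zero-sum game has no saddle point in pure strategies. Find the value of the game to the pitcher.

In a mixed equilibrium the pitcher is indifferent between Fastball and Curveball; this condition fixes q.
  the pitcher's expected payoff from Fastball: q·2 + (1−q)·(-3) = 5q - 3
  the pitcher's expected payoff from Curveball: q·(-7) + (1−q)·8 = -15q + 8
  5q - 3 = -15q + 8  ⇒  20q = 11  ⇒  q = 11/20.
The value is the pitcher's expected payoff against this mix (using Fastball): (11/20)·2 + (9/20)·(-3) = -1/4.

v = -1/4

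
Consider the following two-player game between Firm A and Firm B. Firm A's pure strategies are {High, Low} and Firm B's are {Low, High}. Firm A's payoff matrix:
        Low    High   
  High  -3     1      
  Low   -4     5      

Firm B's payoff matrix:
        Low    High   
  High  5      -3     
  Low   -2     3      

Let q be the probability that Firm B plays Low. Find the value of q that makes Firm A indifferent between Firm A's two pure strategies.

q = 4/5

For Firm A to be willing to mix, Firm A must be indifferent between High and Low, which pins down Firm B's mix.
  Firm A's payoff from High: q·(-3) + (1−q)·1 = -4q + 1
  Firm A's payoff from Low: q·(-4) + (1−q)·5 = -9q + 5
  -4q + 1 = -9q + 5  ⇒  5q = 4  ⇒  q = 4/5.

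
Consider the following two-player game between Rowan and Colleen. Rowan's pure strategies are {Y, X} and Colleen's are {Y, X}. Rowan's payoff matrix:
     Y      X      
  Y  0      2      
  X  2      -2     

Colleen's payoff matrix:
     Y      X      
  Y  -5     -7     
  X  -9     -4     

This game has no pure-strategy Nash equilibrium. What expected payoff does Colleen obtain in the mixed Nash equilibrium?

For Colleen to be willing to mix, Colleen must be indifferent between Y and X, which pins down Rowan's mix.
  Colleen's payoff to Y: p·(-5) + (1−p)·(-9) = 4p - 9
  Colleen's payoff to X: p·(-7) + (1−p)·(-4) = -3p - 4
  4p - 9 = -3p - 4  ⇒  7p = 5  ⇒  p = 5/7.
At equilibrium Colleen is indifferent across columns, so Colleen's payoff equals the payoff from Y: (5/7)·(-5) + (2/7)·(-9) = -43/7.

-43/7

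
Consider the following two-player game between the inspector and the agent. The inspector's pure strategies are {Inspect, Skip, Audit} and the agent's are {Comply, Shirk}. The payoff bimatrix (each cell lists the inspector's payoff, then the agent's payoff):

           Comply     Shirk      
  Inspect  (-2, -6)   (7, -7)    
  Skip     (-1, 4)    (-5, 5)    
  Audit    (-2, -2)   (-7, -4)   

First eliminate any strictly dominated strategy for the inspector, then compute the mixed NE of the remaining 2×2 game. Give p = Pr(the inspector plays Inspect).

p = 1/2

The inspector's strategy Audit is strictly dominated by Skip: -1 > -2 and -5 > -7. Eliminate Audit.
For the agent to be willing to mix, the agent must be indifferent between Comply and Shirk, which pins down the inspector's mix.
  the agent's expected payoff from Comply: p·(-6) + (1−p)·4 = -10p + 4
  the agent's expected payoff from Shirk: p·(-7) + (1−p)·5 = -12p + 5
  -10p + 4 = -12p + 5  ⇒  2p = 1  ⇒  p = 1/2.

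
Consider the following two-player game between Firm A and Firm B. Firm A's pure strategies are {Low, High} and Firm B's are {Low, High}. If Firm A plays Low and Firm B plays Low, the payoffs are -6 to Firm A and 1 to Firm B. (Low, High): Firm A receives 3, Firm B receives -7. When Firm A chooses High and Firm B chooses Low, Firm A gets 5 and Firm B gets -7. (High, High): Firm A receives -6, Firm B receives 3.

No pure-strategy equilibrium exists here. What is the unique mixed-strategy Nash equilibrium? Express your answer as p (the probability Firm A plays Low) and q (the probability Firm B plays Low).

p = 5/9, q = 9/20

In a mixed equilibrium Firm B is indifferent between Low and High; this condition fixes p.
  Firm B's expected payoff from Low: p·1 + (1−p)·(-7) = 8p - 7
  Firm B's expected payoff from High: p·(-7) + (1−p)·3 = -10p + 3
  8p - 7 = -10p + 3  ⇒  18p = 10  ⇒  p = 5/9.
In a mixed equilibrium Firm A is indifferent between Low and High; this condition fixes q.
  Firm A's payoff from Low: q·(-6) + (1−q)·3 = -9q + 3
  Firm A's payoff from High: q·5 + (1−q)·(-6) = 11q - 6
  -9q + 3 = 11q - 6  ⇒  -20q = -9  ⇒  q = 9/20.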